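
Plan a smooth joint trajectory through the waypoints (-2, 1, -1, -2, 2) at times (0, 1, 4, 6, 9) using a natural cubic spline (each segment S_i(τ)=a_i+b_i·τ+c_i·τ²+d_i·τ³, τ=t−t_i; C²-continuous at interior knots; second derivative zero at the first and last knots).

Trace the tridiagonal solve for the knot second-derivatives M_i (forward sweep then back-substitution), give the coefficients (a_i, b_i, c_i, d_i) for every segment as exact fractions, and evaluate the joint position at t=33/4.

  seg 0: a=-2 b=1190/339 c=0 d=-173/339
  seg 1: a=1 b=671/339 c=-173/113 d=220/1017
  seg 2: a=-1 b=-463/339 c=47/113 d=23/2712
  seg 3: a=-2 b=271/678 c=211/452 d=-211/4068
S(33/4) = 19433/28928

Δ: Δ0=3, Δ1=-2/3, Δ2=-1/2, Δ3=4/3
row 1: diag=8, rhs=-22; c'=3/8, d'=-11/4
row 2: denom=10−3·3/8=71/8; d'=(1−3·-11/4)/(71/8)=74/71
row 3: denom=10−2·16/71=678/71; d'=(11−2·74/71)/(678/71)=211/226
back: M3=211/226
back: M2=74/71−16/71·211/226=94/113
back: M1=-11/4−3/8·94/113=-346/113
M: M0=0, M1=-346/113, M2=94/113, M3=211/226, M4=0
seg 0: a=-2, c=M0/2=0, d=(M1−M0)/(6·1)=-173/339, b=Δ0−h0·(2M0+M1)/6=1190/339
seg 1: a=1, c=M1/2=-173/113, d=(M2−M1)/(6·3)=220/1017, b=Δ1−h1·(2M1+M2)/6=671/339
seg 2: a=-1, c=M2/2=47/113, d=(M3−M2)/(6·2)=23/2712, b=Δ2−h2·(2M2+M3)/6=-463/339
seg 3: a=-2, c=M3/2=211/452, d=(M4−M3)/(6·3)=-211/4068, b=Δ3−h3·(2M3+M4)/6=271/678
t_q=33/4 → seg 3, τ=9/4; S=-2+271/678·τ+211/452·τ²+-211/4068·τ³=19433/28928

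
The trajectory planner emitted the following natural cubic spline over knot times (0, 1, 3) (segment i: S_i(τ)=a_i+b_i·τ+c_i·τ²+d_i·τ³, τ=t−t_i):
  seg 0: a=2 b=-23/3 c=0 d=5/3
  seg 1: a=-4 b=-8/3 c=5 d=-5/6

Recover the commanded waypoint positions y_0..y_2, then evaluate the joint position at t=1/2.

y_0 = S_0(0) = a_0 = 2
y_1 = S_1(0) = a_1 = -4
y_2 = S_1(2) = 4
t_q=1/2 is in segment 0 (τ=1/2); S_0(τ)=-13/8

y_0=2 y_1=-4 y_2=4
S(1/2) = -13/8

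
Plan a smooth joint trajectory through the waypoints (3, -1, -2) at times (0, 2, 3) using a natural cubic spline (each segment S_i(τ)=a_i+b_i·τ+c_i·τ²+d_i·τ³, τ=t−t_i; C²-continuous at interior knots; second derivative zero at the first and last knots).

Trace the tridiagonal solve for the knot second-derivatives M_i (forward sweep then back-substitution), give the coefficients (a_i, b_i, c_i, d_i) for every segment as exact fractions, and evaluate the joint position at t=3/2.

Δ: Δ0=-2, Δ1=-1
row 1: diag=6, rhs=6; c'=1/6, d'=1
back: M1=1
M: M0=0, M1=1, M2=0
seg 0: a=3, c=M0/2=0, d=(M1−M0)/(6·2)=1/12, b=Δ0−h0·(2M0+M1)/6=-7/3
seg 1: a=-1, c=M1/2=1/2, d=(M2−M1)/(6·1)=-1/6, b=Δ1−h1·(2M1+M2)/6=-4/3
t_q=3/2 → seg 0, τ=3/2; S=3+-7/3·τ+0·τ²+1/12·τ³=-7/32

  seg 0: a=3 b=-7/3 c=0 d=1/12
  seg 1: a=-1 b=-4/3 c=1/2 d=-1/6
S(3/2) = -7/32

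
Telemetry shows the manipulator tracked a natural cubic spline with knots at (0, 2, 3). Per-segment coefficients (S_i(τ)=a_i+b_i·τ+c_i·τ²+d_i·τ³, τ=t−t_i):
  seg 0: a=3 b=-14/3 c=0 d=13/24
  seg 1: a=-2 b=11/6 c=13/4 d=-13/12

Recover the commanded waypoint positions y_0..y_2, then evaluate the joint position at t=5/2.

y_0=3 y_1=-2 y_2=2
S(5/2) = -13/32

y_0 = S_0(0) = a_0 = 3
y_1 = S_1(0) = a_1 = -2
y_2 = S_1(1) = 2
t_q=5/2 is in segment 1 (τ=1/2); S_1(τ)=-13/32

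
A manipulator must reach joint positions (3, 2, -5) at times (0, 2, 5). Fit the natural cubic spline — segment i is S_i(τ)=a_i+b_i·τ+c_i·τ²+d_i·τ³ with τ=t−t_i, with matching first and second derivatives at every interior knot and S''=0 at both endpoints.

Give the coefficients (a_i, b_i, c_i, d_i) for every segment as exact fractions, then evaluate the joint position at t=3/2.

Δ: Δ0=-1/2, Δ1=-7/3
row 1: diag=10, rhs=-11; c'=3/10, d'=-11/10
back: M1=-11/10
M: M0=0, M1=-11/10, M2=0
seg 0: a=3, c=M0/2=0, d=(M1−M0)/(6·2)=-11/120, b=Δ0−h0·(2M0+M1)/6=-2/15
seg 1: a=2, c=M1/2=-11/20, d=(M2−M1)/(6·3)=11/180, b=Δ1−h1·(2M1+M2)/6=-37/30
t_q=3/2 → seg 0, τ=3/2; S=3+-2/15·τ+0·τ²+-11/120·τ³=797/320

  seg 0: a=3 b=-2/15 c=0 d=-11/120
  seg 1: a=2 b=-37/30 c=-11/20 d=11/180
S(3/2) = 797/320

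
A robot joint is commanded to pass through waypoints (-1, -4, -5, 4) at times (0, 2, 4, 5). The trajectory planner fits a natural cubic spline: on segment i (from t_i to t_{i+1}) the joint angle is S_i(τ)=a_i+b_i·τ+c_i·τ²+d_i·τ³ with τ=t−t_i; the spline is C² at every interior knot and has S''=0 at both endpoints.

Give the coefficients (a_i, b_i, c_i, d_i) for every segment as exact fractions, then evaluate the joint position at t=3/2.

  seg 0: a=-1 b=-10/11 c=0 d=-13/88
  seg 1: a=-4 b=-59/22 c=-39/44 d=87/88
  seg 2: a=-5 b=62/11 c=111/22 d=-37/22
S(3/2) = -2015/704

Δ: Δ0=-3/2, Δ1=-1/2, Δ2=9
row 1: diag=8, rhs=6; c'=1/4, d'=3/4
row 2: denom=6−2·1/4=11/2; d'=(57−2·3/4)/(11/2)=111/11
back: M2=111/11
back: M1=3/4−1/4·111/11=-39/22
M: M0=0, M1=-39/22, M2=111/11, M3=0
seg 0: a=-1, c=M0/2=0, d=(M1−M0)/(6·2)=-13/88, b=Δ0−h0·(2M0+M1)/6=-10/11
seg 1: a=-4, c=M1/2=-39/44, d=(M2−M1)/(6·2)=87/88, b=Δ1−h1·(2M1+M2)/6=-59/22
seg 2: a=-5, c=M2/2=111/22, d=(M3−M2)/(6·1)=-37/22, b=Δ2−h2·(2M2+M3)/6=62/11
t_q=3/2 → seg 0, τ=3/2; S=-1+-10/11·τ+0·τ²+-13/88·τ³=-2015/704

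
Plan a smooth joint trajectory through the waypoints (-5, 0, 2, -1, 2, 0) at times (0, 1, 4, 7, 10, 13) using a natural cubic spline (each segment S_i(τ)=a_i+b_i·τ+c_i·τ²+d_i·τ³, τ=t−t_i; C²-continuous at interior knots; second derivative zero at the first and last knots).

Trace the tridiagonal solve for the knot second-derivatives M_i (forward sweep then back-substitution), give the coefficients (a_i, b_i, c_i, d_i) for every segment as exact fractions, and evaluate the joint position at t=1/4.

  seg 0: a=-5 b=171/31 c=0 d=-16/31
  seg 1: a=0 b=123/31 c=-48/31 d=125/837
  seg 2: a=2 b=-40/31 c=-19/93 d=28/279
  seg 3: a=-1 b=6/31 c=65/93 d=-40/279
  seg 4: a=2 b=16/31 c=-55/93 d=55/837
S(1/4) = -225/62

Δ: Δ0=5, Δ1=2/3, Δ2=-1, Δ3=1, Δ4=-2/3
row 1: diag=8, rhs=-26; c'=3/8, d'=-13/4
row 2: denom=12−3·3/8=87/8; d'=(-10−3·-13/4)/(87/8)=-2/87
row 3: denom=12−3·8/29=324/29; d'=(12−3·-2/87)/(324/29)=175/162
row 4: denom=12−3·29/108=403/36; d'=(-10−3·175/162)/(403/36)=-110/93
back: M4=-110/93
back: M3=175/162−29/108·-110/93=130/93
back: M2=-2/87−8/29·130/93=-38/93
back: M1=-13/4−3/8·-38/93=-96/31
M: M0=0, M1=-96/31, M2=-38/93, M3=130/93, M4=-110/93, M5=0
seg 0: a=-5, c=M0/2=0, d=(M1−M0)/(6·1)=-16/31, b=Δ0−h0·(2M0+M1)/6=171/31
seg 1: a=0, c=M1/2=-48/31, d=(M2−M1)/(6·3)=125/837, b=Δ1−h1·(2M1+M2)/6=123/31
seg 2: a=2, c=M2/2=-19/93, d=(M3−M2)/(6·3)=28/279, b=Δ2−h2·(2M2+M3)/6=-40/31
seg 3: a=-1, c=M3/2=65/93, d=(M4−M3)/(6·3)=-40/279, b=Δ3−h3·(2M3+M4)/6=6/31
seg 4: a=2, c=M4/2=-55/93, d=(M5−M4)/(6·3)=55/837, b=Δ4−h4·(2M4+M5)/6=16/31
t_q=1/4 → seg 0, τ=1/4; S=-5+171/31·τ+0·τ²+-16/31·τ³=-225/62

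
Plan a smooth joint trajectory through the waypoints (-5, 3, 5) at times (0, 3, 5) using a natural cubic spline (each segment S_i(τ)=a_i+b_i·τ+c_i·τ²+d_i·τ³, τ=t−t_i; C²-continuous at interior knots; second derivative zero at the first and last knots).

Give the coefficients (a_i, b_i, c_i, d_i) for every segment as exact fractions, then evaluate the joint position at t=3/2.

Δ: Δ0=8/3, Δ1=1
row 1: diag=10, rhs=-10; c'=1/5, d'=-1
back: M1=-1
M: M0=0, M1=-1, M2=0
seg 0: a=-5, c=M0/2=0, d=(M1−M0)/(6·3)=-1/18, b=Δ0−h0·(2M0+M1)/6=19/6
seg 1: a=3, c=M1/2=-1/2, d=(M2−M1)/(6·2)=1/12, b=Δ1−h1·(2M1+M2)/6=5/3
t_q=3/2 → seg 0, τ=3/2; S=-5+19/6·τ+0·τ²+-1/18·τ³=-7/16

  seg 0: a=-5 b=19/6 c=0 d=-1/18
  seg 1: a=3 b=5/3 c=-1/2 d=1/12
S(3/2) = -7/16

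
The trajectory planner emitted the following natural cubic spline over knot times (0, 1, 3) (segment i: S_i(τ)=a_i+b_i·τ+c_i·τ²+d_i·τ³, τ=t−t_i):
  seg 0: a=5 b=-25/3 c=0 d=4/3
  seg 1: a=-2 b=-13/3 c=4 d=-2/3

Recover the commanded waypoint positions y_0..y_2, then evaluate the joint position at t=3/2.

y_0 = S_0(0) = a_0 = 5
y_1 = S_1(0) = a_1 = -2
y_2 = S_1(2) = 0
t_q=3/2 is in segment 1 (τ=1/2); S_1(τ)=-13/4

y_0=5 y_1=-2 y_2=0
S(3/2) = -13/4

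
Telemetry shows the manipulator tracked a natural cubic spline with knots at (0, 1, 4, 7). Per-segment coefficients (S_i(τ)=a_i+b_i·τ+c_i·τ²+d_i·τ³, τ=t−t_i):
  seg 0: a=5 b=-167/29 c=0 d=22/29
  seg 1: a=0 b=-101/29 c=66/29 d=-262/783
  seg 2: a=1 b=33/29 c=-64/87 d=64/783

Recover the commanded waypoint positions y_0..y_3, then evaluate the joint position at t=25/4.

y_0 = S_0(0) = a_0 = 5
y_1 = S_1(0) = a_1 = 0
y_2 = S_2(0) = a_2 = 1
y_3 = S_2(3) = 0
t_q=25/4 is in segment 2 (τ=9/4); S_2(τ)=89/116

y_0=5 y_1=0 y_2=1 y_3=0
S(25/4) = 89/116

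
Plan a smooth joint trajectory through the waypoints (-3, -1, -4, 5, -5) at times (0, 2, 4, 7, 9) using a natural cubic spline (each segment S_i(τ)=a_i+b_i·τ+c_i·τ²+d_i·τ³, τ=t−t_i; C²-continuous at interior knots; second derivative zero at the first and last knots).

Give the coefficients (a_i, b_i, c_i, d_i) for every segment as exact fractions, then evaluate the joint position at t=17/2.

  seg 0: a=-3 b=33/16 c=0 d=-17/64
  seg 1: a=-1 b=-9/8 c=-51/32 d=45/64
  seg 2: a=-4 b=15/16 c=21/8 d=-31/48
  seg 3: a=5 b=-3/4 c=-51/16 d=17/32
S(17/2) = -385/256

Δ: Δ0=1, Δ1=-3/2, Δ2=3, Δ3=-5
row 1: diag=8, rhs=-15; c'=1/4, d'=-15/8
row 2: denom=10−2·1/4=19/2; d'=(27−2·-15/8)/(19/2)=123/38
row 3: denom=10−3·6/19=172/19; d'=(-48−3·123/38)/(172/19)=-51/8
back: M3=-51/8
back: M2=123/38−6/19·-51/8=21/4
back: M1=-15/8−1/4·21/4=-51/16
M: M0=0, M1=-51/16, M2=21/4, M3=-51/8, M4=0
seg 0: a=-3, c=M0/2=0, d=(M1−M0)/(6·2)=-17/64, b=Δ0−h0·(2M0+M1)/6=33/16
seg 1: a=-1, c=M1/2=-51/32, d=(M2−M1)/(6·2)=45/64, b=Δ1−h1·(2M1+M2)/6=-9/8
seg 2: a=-4, c=M2/2=21/8, d=(M3−M2)/(6·3)=-31/48, b=Δ2−h2·(2M2+M3)/6=15/16
seg 3: a=5, c=M3/2=-51/16, d=(M4−M3)/(6·2)=17/32, b=Δ3−h3·(2M3+M4)/6=-3/4
t_q=17/2 → seg 3, τ=3/2; S=5+-3/4·τ+-51/16·τ²+17/32·τ³=-385/256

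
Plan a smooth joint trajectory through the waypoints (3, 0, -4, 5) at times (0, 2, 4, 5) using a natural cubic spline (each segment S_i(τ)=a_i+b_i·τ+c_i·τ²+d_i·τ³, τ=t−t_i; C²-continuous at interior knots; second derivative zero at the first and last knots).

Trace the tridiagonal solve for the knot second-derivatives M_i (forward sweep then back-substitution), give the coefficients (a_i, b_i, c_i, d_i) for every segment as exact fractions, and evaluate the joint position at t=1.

  seg 0: a=3 b=-4/11 c=0 d=-25/88
  seg 1: a=0 b=-83/22 c=-75/44 d=57/44
  seg 2: a=-4 b=109/22 c=267/44 d=-89/44
S(1) = 207/88

Δ: Δ0=-3/2, Δ1=-2, Δ2=9
row 1: diag=8, rhs=-3; c'=1/4, d'=-3/8
row 2: denom=6−2·1/4=11/2; d'=(66−2·-3/8)/(11/2)=267/22
back: M2=267/22
back: M1=-3/8−1/4·267/22=-75/22
M: M0=0, M1=-75/22, M2=267/22, M3=0
seg 0: a=3, c=M0/2=0, d=(M1−M0)/(6·2)=-25/88, b=Δ0−h0·(2M0+M1)/6=-4/11
seg 1: a=0, c=M1/2=-75/44, d=(M2−M1)/(6·2)=57/44, b=Δ1−h1·(2M1+M2)/6=-83/22
seg 2: a=-4, c=M2/2=267/44, d=(M3−M2)/(6·1)=-89/44, b=Δ2−h2·(2M2+M3)/6=109/22
t_q=1 → seg 0, τ=1; S=3+-4/11·τ+0·τ²+-25/88·τ³=207/88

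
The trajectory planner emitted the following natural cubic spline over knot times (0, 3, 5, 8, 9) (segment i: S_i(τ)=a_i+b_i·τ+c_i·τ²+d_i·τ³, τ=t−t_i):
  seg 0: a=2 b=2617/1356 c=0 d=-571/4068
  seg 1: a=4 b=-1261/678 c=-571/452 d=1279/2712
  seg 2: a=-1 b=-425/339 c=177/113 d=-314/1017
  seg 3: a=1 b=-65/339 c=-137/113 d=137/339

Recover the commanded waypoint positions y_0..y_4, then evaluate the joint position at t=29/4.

y_0=2 y_1=4 y_2=-1 y_3=1 y_4=0
S(29/4) = 2141/3616

y_0 = S_0(0) = a_0 = 2
y_1 = S_1(0) = a_1 = 4
y_2 = S_2(0) = a_2 = -1
y_3 = S_3(0) = a_3 = 1
y_4 = S_3(1) = 0
t_q=29/4 is in segment 2 (τ=9/4); S_2(τ)=2141/3616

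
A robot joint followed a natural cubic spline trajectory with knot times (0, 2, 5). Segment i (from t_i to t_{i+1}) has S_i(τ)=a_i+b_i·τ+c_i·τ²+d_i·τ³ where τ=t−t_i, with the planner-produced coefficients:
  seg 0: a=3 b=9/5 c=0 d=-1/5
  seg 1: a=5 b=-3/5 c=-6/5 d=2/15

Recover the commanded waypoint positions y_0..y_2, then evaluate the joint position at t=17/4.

y_0 = S_0(0) = a_0 = 3
y_1 = S_1(0) = a_1 = 5
y_2 = S_1(3) = -4
t_q=17/4 is in segment 1 (τ=9/4); S_1(τ)=-29/32

y_0=3 y_1=5 y_2=-4
S(17/4) = -29/32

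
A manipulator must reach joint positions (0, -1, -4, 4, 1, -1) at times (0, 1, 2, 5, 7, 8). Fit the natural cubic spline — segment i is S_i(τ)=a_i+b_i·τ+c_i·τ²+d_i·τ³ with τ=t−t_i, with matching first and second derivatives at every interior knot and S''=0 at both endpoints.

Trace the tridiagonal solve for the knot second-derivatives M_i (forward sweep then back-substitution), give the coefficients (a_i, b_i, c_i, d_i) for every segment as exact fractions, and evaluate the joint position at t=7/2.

Δ: Δ0=-1, Δ1=-3, Δ2=8/3, Δ3=-3/2, Δ4=-2
row 1: diag=4, rhs=-12; c'=1/4, d'=-3
row 2: denom=8−1·1/4=31/4; d'=(34−1·-3)/(31/4)=148/31
row 3: denom=10−3·12/31=274/31; d'=(-25−3·148/31)/(274/31)=-1219/274
row 4: denom=6−2·31/137=760/137; d'=(-3−2·-1219/274)/(760/137)=101/95
back: M4=101/95
back: M3=-1219/274−31/137·101/95=-891/190
back: M2=148/31−12/31·-891/190=626/95
back: M1=-3−1/4·626/95=-883/190
M: M0=0, M1=-883/190, M2=626/95, M3=-891/190, M4=101/95, M5=0
seg 0: a=0, c=M0/2=0, d=(M1−M0)/(6·1)=-883/1140, b=Δ0−h0·(2M0+M1)/6=-257/1140
seg 1: a=-1, c=M1/2=-883/380, d=(M2−M1)/(6·1)=427/228, b=Δ1−h1·(2M1+M2)/6=-1453/570
seg 2: a=-4, c=M2/2=313/95, d=(M3−M2)/(6·3)=-2143/3420, b=Δ2−h2·(2M2+M3)/6=-1799/1140
seg 3: a=4, c=M3/2=-891/380, d=(M4−M3)/(6·2)=1093/2280, b=Δ3−h3·(2M3+M4)/6=145/114
seg 4: a=1, c=M4/2=101/190, d=(M5−M4)/(6·1)=-101/570, b=Δ4−h4·(2M4+M5)/6=-671/285
t_q=7/2 → seg 2, τ=3/2; S=-4+-1799/1140·τ+313/95·τ²+-2143/3420·τ³=-171/160

  seg 0: a=0 b=-257/1140 c=0 d=-883/1140
  seg 1: a=-1 b=-1453/570 c=-883/380 d=427/228
  seg 2: a=-4 b=-1799/1140 c=313/95 d=-2143/3420
  seg 3: a=4 b=145/114 c=-891/380 d=1093/2280
  seg 4: a=1 b=-671/285 c=101/190 d=-101/570
S(7/2) = -171/160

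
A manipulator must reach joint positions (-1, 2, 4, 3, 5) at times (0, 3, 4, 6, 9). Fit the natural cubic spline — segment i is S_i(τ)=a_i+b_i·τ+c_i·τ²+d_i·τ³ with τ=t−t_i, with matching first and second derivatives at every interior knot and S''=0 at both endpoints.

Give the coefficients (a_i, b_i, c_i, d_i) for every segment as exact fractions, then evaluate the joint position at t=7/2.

Δ: Δ0=1, Δ1=2, Δ2=-1/2, Δ3=2/3
row 1: diag=8, rhs=6; c'=1/8, d'=3/4
row 2: denom=6−1·1/8=47/8; d'=(-15−1·3/4)/(47/8)=-126/47
row 3: denom=10−2·16/47=438/47; d'=(7−2·-126/47)/(438/47)=581/438
back: M3=581/438
back: M2=-126/47−16/47·581/438=-686/219
back: M1=3/4−1/8·-686/219=250/219
M: M0=0, M1=250/219, M2=-686/219, M3=581/438, M4=0
seg 0: a=-1, c=M0/2=0, d=(M1−M0)/(6·3)=125/1971, b=Δ0−h0·(2M0+M1)/6=94/219
seg 1: a=2, c=M1/2=125/219, d=(M2−M1)/(6·1)=-52/73, b=Δ1−h1·(2M1+M2)/6=469/219
seg 2: a=4, c=M2/2=-343/219, d=(M3−M2)/(6·2)=217/584, b=Δ2−h2·(2M2+M3)/6=251/219
seg 3: a=3, c=M3/2=581/876, d=(M4−M3)/(6·3)=-581/7884, b=Δ3−h3·(2M3+M4)/6=-289/438
t_q=7/2 → seg 1, τ=1/2; S=2+469/219·τ+125/219·τ²+-52/73·τ³=2737/876

  seg 0: a=-1 b=94/219 c=0 d=125/1971
  seg 1: a=2 b=469/219 c=125/219 d=-52/73
  seg 2: a=4 b=251/219 c=-343/219 d=217/584
  seg 3: a=3 b=-289/438 c=581/876 d=-581/7884
S(7/2) = 2737/876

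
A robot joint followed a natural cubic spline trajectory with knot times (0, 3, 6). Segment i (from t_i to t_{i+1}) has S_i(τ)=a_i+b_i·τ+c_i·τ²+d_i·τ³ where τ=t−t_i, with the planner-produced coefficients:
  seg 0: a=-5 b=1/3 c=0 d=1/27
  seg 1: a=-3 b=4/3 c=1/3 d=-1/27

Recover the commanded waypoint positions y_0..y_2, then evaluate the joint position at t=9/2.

y_0 = S_0(0) = a_0 = -5
y_1 = S_1(0) = a_1 = -3
y_2 = S_1(3) = 3
t_q=9/2 is in segment 1 (τ=3/2); S_1(τ)=-3/8

y_0=-5 y_1=-3 y_2=3
S(9/2) = -3/8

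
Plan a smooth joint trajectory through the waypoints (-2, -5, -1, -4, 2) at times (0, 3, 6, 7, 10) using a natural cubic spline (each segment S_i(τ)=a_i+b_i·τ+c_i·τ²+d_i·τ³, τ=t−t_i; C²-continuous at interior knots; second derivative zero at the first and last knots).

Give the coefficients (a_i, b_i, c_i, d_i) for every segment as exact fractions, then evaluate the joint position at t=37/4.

  seg 0: a=-2 b=-13/6 c=0 d=7/54
  seg 1: a=-5 b=4/3 c=7/6 d=-7/18
  seg 2: a=-1 b=-13/6 c=-7/3 d=3/2
  seg 3: a=-4 b=-7/3 c=13/6 d=-13/54
S(37/4) = -131/128

Δ: Δ0=-1, Δ1=4/3, Δ2=-3, Δ3=2
row 1: diag=12, rhs=14; c'=1/4, d'=7/6
row 2: denom=8−3·1/4=29/4; d'=(-26−3·7/6)/(29/4)=-118/29
row 3: denom=8−1·4/29=228/29; d'=(30−1·-118/29)/(228/29)=13/3
back: M3=13/3
back: M2=-118/29−4/29·13/3=-14/3
back: M1=7/6−1/4·-14/3=7/3
M: M0=0, M1=7/3, M2=-14/3, M3=13/3, M4=0
seg 0: a=-2, c=M0/2=0, d=(M1−M0)/(6·3)=7/54, b=Δ0−h0·(2M0+M1)/6=-13/6
seg 1: a=-5, c=M1/2=7/6, d=(M2−M1)/(6·3)=-7/18, b=Δ1−h1·(2M1+M2)/6=4/3
seg 2: a=-1, c=M2/2=-7/3, d=(M3−M2)/(6·1)=3/2, b=Δ2−h2·(2M2+M3)/6=-13/6
seg 3: a=-4, c=M3/2=13/6, d=(M4−M3)/(6·3)=-13/54, b=Δ3−h3·(2M3+M4)/6=-7/3
t_q=37/4 → seg 3, τ=9/4; S=-4+-7/3·τ+13/6·τ²+-13/54·τ³=-131/128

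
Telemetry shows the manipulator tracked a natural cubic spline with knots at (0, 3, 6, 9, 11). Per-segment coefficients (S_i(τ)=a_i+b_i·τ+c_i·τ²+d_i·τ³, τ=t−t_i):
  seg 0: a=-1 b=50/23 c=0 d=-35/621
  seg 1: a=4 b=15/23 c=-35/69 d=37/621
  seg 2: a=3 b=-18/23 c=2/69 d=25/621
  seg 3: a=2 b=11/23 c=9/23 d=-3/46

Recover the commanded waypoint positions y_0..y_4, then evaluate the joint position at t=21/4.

y_0 = S_0(0) = a_0 = -1
y_1 = S_1(0) = a_1 = 4
y_2 = S_2(0) = a_2 = 3
y_3 = S_3(0) = a_3 = 2
y_4 = S_3(2) = 4
t_q=21/4 is in segment 1 (τ=9/4); S_1(τ)=229/64

y_0=-1 y_1=4 y_2=3 y_3=2 y_4=4
S(21/4) = 229/64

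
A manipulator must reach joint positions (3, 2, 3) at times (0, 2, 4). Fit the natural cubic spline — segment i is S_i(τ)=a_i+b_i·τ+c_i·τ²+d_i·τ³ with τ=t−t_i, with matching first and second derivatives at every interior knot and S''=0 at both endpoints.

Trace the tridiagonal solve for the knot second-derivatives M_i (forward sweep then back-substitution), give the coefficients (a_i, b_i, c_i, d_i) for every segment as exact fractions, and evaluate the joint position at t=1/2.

  seg 0: a=3 b=-3/4 c=0 d=1/16
  seg 1: a=2 b=0 c=3/8 d=-1/16
S(1/2) = 337/128

Δ: Δ0=-1/2, Δ1=1/2
row 1: diag=8, rhs=6; c'=1/4, d'=3/4
back: M1=3/4
M: M0=0, M1=3/4, M2=0
seg 0: a=3, c=M0/2=0, d=(M1−M0)/(6·2)=1/16, b=Δ0−h0·(2M0+M1)/6=-3/4
seg 1: a=2, c=M1/2=3/8, d=(M2−M1)/(6·2)=-1/16, b=Δ1−h1·(2M1+M2)/6=0
t_q=1/2 → seg 0, τ=1/2; S=3+-3/4·τ+0·τ²+1/16·τ³=337/128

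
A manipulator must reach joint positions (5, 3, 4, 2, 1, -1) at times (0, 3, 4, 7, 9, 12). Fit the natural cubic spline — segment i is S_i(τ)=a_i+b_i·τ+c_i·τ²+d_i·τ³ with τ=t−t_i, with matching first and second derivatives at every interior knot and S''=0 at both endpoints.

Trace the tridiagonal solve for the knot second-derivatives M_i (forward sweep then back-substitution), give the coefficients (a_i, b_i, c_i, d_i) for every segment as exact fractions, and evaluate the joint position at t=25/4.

  seg 0: a=5 b=-155/111 c=0 d=3/37
  seg 1: a=3 b=88/111 c=27/37 d=-58/111
  seg 2: a=4 b=76/111 c=-31/37 d=43/333
  seg 3: a=2 b=-95/111 c=12/37 d=-65/888
  seg 4: a=1 b=-97/222 c=-17/148 d=17/1332
S(25/4) = 6559/2368

Δ: Δ0=-2/3, Δ1=1, Δ2=-2/3, Δ3=-1/2, Δ4=-2/3
row 1: diag=8, rhs=10; c'=1/8, d'=5/4
row 2: denom=8−1·1/8=63/8; d'=(-10−1·5/4)/(63/8)=-10/7
row 3: denom=10−3·8/21=62/7; d'=(1−3·-10/7)/(62/7)=37/62
row 4: denom=10−2·7/31=296/31; d'=(-1−2·37/62)/(296/31)=-17/74
back: M4=-17/74
back: M3=37/62−7/31·-17/74=24/37
back: M2=-10/7−8/21·24/37=-62/37
back: M1=5/4−1/8·-62/37=54/37
M: M0=0, M1=54/37, M2=-62/37, M3=24/37, M4=-17/74, M5=0
seg 0: a=5, c=M0/2=0, d=(M1−M0)/(6·3)=3/37, b=Δ0−h0·(2M0+M1)/6=-155/111
seg 1: a=3, c=M1/2=27/37, d=(M2−M1)/(6·1)=-58/111, b=Δ1−h1·(2M1+M2)/6=88/111
seg 2: a=4, c=M2/2=-31/37, d=(M3−M2)/(6·3)=43/333, b=Δ2−h2·(2M2+M3)/6=76/111
seg 3: a=2, c=M3/2=12/37, d=(M4−M3)/(6·2)=-65/888, b=Δ3−h3·(2M3+M4)/6=-95/111
seg 4: a=1, c=M4/2=-17/148, d=(M5−M4)/(6·3)=17/1332, b=Δ4−h4·(2M4+M5)/6=-97/222
t_q=25/4 → seg 2, τ=9/4; S=4+76/111·τ+-31/37·τ²+43/333·τ³=6559/2368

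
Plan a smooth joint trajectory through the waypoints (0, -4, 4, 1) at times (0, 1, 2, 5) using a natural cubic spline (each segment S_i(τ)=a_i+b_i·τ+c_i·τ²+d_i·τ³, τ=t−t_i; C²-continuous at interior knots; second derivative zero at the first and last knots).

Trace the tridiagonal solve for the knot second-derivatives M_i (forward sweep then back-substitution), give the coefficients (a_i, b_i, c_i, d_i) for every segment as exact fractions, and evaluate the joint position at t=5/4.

  seg 0: a=0 b=-229/31 c=0 d=105/31
  seg 1: a=-4 b=86/31 c=315/31 d=-153/31
  seg 2: a=4 b=257/31 c=-144/31 d=16/31
S(5/4) = -5453/1984

Δ: Δ0=-4, Δ1=8, Δ2=-1
row 1: diag=4, rhs=72; c'=1/4, d'=18
row 2: denom=8−1·1/4=31/4; d'=(-54−1·18)/(31/4)=-288/31
back: M2=-288/31
back: M1=18−1/4·-288/31=630/31
M: M0=0, M1=630/31, M2=-288/31, M3=0
seg 0: a=0, c=M0/2=0, d=(M1−M0)/(6·1)=105/31, b=Δ0−h0·(2M0+M1)/6=-229/31
seg 1: a=-4, c=M1/2=315/31, d=(M2−M1)/(6·1)=-153/31, b=Δ1−h1·(2M1+M2)/6=86/31
seg 2: a=4, c=M2/2=-144/31, d=(M3−M2)/(6·3)=16/31, b=Δ2−h2·(2M2+M3)/6=257/31
t_q=5/4 → seg 1, τ=1/4; S=-4+86/31·τ+315/31·τ²+-153/31·τ³=-5453/1984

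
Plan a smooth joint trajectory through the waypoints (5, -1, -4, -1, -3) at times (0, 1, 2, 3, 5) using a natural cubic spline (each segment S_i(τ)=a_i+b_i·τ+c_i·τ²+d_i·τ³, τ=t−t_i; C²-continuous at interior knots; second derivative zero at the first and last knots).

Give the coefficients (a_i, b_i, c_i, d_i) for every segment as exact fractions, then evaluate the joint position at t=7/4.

  seg 0: a=5 b=-545/86 c=0 d=29/86
  seg 1: a=-1 b=-229/43 c=87/86 d=113/86
  seg 2: a=-4 b=55/86 c=213/43 d=-223/86
  seg 3: a=-1 b=119/43 c=-243/86 d=81/172
S(7/4) = -21305/5504

Δ: Δ0=-6, Δ1=-3, Δ2=3, Δ3=-1
row 1: diag=4, rhs=18; c'=1/4, d'=9/2
row 2: denom=4−1·1/4=15/4; d'=(36−1·9/2)/(15/4)=42/5
row 3: denom=6−1·4/15=86/15; d'=(-24−1·42/5)/(86/15)=-243/43
back: M3=-243/43
back: M2=42/5−4/15·-243/43=426/43
back: M1=9/2−1/4·426/43=87/43
M: M0=0, M1=87/43, M2=426/43, M3=-243/43, M4=0
seg 0: a=5, c=M0/2=0, d=(M1−M0)/(6·1)=29/86, b=Δ0−h0·(2M0+M1)/6=-545/86
seg 1: a=-1, c=M1/2=87/86, d=(M2−M1)/(6·1)=113/86, b=Δ1−h1·(2M1+M2)/6=-229/43
seg 2: a=-4, c=M2/2=213/43, d=(M3−M2)/(6·1)=-223/86, b=Δ2−h2·(2M2+M3)/6=55/86
seg 3: a=-1, c=M3/2=-243/86, d=(M4−M3)/(6·2)=81/172, b=Δ3−h3·(2M3+M4)/6=119/43
t_q=7/4 → seg 1, τ=3/4; S=-1+-229/43·τ+87/86·τ²+113/86·τ³=-21305/5504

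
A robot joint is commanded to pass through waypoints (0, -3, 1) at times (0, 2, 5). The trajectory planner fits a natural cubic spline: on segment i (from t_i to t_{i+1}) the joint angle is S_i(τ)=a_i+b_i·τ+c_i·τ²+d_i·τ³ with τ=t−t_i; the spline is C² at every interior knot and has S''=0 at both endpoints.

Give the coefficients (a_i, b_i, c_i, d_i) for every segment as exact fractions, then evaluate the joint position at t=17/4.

  seg 0: a=0 b=-31/15 c=0 d=17/120
  seg 1: a=-3 b=-11/30 c=17/20 d=-17/180
S(17/4) = -153/256

Δ: Δ0=-3/2, Δ1=4/3
row 1: diag=10, rhs=17; c'=3/10, d'=17/10
back: M1=17/10
M: M0=0, M1=17/10, M2=0
seg 0: a=0, c=M0/2=0, d=(M1−M0)/(6·2)=17/120, b=Δ0−h0·(2M0+M1)/6=-31/15
seg 1: a=-3, c=M1/2=17/20, d=(M2−M1)/(6·3)=-17/180, b=Δ1−h1·(2M1+M2)/6=-11/30
t_q=17/4 → seg 1, τ=9/4; S=-3+-11/30·τ+17/20·τ²+-17/180·τ³=-153/256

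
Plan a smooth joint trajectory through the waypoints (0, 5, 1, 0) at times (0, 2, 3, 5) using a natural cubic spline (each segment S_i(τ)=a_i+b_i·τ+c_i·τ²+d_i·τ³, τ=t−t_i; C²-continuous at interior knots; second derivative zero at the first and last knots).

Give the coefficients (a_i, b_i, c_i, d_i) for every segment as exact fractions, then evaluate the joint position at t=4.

  seg 0: a=0 b=69/14 c=0 d=-17/28
  seg 1: a=5 b=-33/14 c=-51/14 d=2
  seg 2: a=1 b=-51/14 c=33/14 d=-11/28
S(4) = -19/28

Δ: Δ0=5/2, Δ1=-4, Δ2=-1/2
row 1: diag=6, rhs=-39; c'=1/6, d'=-13/2
row 2: denom=6−1·1/6=35/6; d'=(21−1·-13/2)/(35/6)=33/7
back: M2=33/7
back: M1=-13/2−1/6·33/7=-51/7
M: M0=0, M1=-51/7, M2=33/7, M3=0
seg 0: a=0, c=M0/2=0, d=(M1−M0)/(6·2)=-17/28, b=Δ0−h0·(2M0+M1)/6=69/14
seg 1: a=5, c=M1/2=-51/14, d=(M2−M1)/(6·1)=2, b=Δ1−h1·(2M1+M2)/6=-33/14
seg 2: a=1, c=M2/2=33/14, d=(M3−M2)/(6·2)=-11/28, b=Δ2−h2·(2M2+M3)/6=-51/14
t_q=4 → seg 2, τ=1; S=1+-51/14·τ+33/14·τ²+-11/28·τ³=-19/28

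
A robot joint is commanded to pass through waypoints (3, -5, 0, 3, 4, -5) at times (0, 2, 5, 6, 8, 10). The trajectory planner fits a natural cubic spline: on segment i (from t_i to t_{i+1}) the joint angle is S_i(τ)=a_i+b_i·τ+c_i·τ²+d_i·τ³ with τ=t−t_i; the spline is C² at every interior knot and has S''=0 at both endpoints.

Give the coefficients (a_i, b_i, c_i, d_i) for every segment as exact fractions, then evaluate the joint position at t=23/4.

Δ: Δ0=-4, Δ1=5/3, Δ2=3, Δ3=1/2, Δ4=-9/2
row 1: diag=10, rhs=34; c'=3/10, d'=17/5
row 2: denom=8−3·3/10=71/10; d'=(8−3·17/5)/(71/10)=-22/71
row 3: denom=6−1·10/71=416/71; d'=(-15−1·-22/71)/(416/71)=-1043/416
row 4: denom=8−2·71/208=761/104; d'=(-30−2·-1043/416)/(761/104)=-5197/1522
back: M4=-5197/1522
back: M3=-1043/416−71/208·-5197/1522=-1021/761
back: M2=-22/71−10/71·-1021/761=-92/761
back: M1=17/5−3/10·-92/761=2615/761
M: M0=0, M1=2615/761, M2=-92/761, M3=-1021/761, M4=-5197/1522, M5=0
seg 0: a=3, c=M0/2=0, d=(M1−M0)/(6·2)=2615/9132, b=Δ0−h0·(2M0+M1)/6=-11747/2283
seg 1: a=-5, c=M1/2=2615/1522, d=(M2−M1)/(6·3)=-2707/13698, b=Δ1−h1·(2M1+M2)/6=-3902/2283
seg 2: a=0, c=M2/2=-46/761, d=(M3−M2)/(6·1)=-929/4566, b=Δ2−h2·(2M2+M3)/6=14903/4566
seg 3: a=3, c=M3/2=-1021/1522, d=(M4−M3)/(6·2)=-3155/18264, b=Δ3−h3·(2M3+M4)/6=5782/2283
seg 4: a=4, c=M4/2=-5197/3044, d=(M5−M4)/(6·2)=5197/18264, b=Δ4−h4·(2M4+M5)/6=-10153/4566
t_q=23/4 → seg 2, τ=3/4; S=0+14903/4566·τ+-46/761·τ²+-929/4566·τ³=226775/97408

  seg 0: a=3 b=-11747/2283 c=0 d=2615/9132
  seg 1: a=-5 b=-3902/2283 c=2615/1522 d=-2707/13698
  seg 2: a=0 b=14903/4566 c=-46/761 d=-929/4566
  seg 3: a=3 b=5782/2283 c=-1021/1522 d=-3155/18264
  seg 4: a=4 b=-10153/4566 c=-5197/3044 d=5197/18264
S(23/4) = 226775/97408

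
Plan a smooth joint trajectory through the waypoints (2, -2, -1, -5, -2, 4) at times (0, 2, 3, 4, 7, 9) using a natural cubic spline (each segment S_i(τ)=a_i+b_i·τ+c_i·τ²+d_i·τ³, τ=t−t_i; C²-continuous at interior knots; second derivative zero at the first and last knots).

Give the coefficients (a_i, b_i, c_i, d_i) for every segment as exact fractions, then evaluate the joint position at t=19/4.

Δ: Δ0=-2, Δ1=1, Δ2=-4, Δ3=1, Δ4=3
row 1: diag=6, rhs=18; c'=1/6, d'=3
row 2: denom=4−1·1/6=23/6; d'=(-30−1·3)/(23/6)=-198/23
row 3: denom=8−1·6/23=178/23; d'=(30−1·-198/23)/(178/23)=444/89
row 4: denom=10−3·69/178=1573/178; d'=(12−3·444/89)/(1573/178)=-48/143
back: M4=-48/143
back: M3=444/89−69/178·-48/143=732/143
back: M2=-198/23−6/23·732/143=-1422/143
back: M1=3−1/6·-1422/143=666/143
M: M0=0, M1=666/143, M2=-1422/143, M3=732/143, M4=-48/143, M5=0
seg 0: a=2, c=M0/2=0, d=(M1−M0)/(6·2)=111/286, b=Δ0−h0·(2M0+M1)/6=-508/143
seg 1: a=-2, c=M1/2=333/143, d=(M2−M1)/(6·1)=-348/143, b=Δ1−h1·(2M1+M2)/6=158/143
seg 2: a=-1, c=M2/2=-711/143, d=(M3−M2)/(6·1)=359/143, b=Δ2−h2·(2M2+M3)/6=-20/13
seg 3: a=-5, c=M3/2=366/143, d=(M4−M3)/(6·3)=-10/33, b=Δ3−h3·(2M3+M4)/6=-565/143
seg 4: a=-2, c=M4/2=-24/143, d=(M5−M4)/(6·2)=4/143, b=Δ4−h4·(2M4+M5)/6=461/143
t_q=19/4 → seg 3, τ=3/4; S=-5+-565/143·τ+366/143·τ²+-10/33·τ³=-2767/416

  seg 0: a=2 b=-508/143 c=0 d=111/286
  seg 1: a=-2 b=158/143 c=333/143 d=-348/143
  seg 2: a=-1 b=-20/13 c=-711/143 d=359/143
  seg 3: a=-5 b=-565/143 c=366/143 d=-10/33
  seg 4: a=-2 b=461/143 c=-24/143 d=4/143
S(19/4) = -2767/416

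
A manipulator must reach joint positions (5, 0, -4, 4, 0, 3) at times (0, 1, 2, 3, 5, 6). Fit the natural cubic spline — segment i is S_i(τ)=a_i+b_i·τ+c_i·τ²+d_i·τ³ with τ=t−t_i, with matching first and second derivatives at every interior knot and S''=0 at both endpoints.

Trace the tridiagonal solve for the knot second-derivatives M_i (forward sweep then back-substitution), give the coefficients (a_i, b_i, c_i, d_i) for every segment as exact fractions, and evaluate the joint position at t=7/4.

Δ: Δ0=-5, Δ1=-4, Δ2=8, Δ3=-2, Δ4=3
row 1: diag=4, rhs=6; c'=1/4, d'=3/2
row 2: denom=4−1·1/4=15/4; d'=(72−1·3/2)/(15/4)=94/5
row 3: denom=6−1·4/15=86/15; d'=(-60−1·94/5)/(86/15)=-591/43
row 4: denom=6−2·15/43=228/43; d'=(30−2·-591/43)/(228/43)=206/19
back: M4=206/19
back: M3=-591/43−15/43·206/19=-333/19
back: M2=94/5−4/15·-333/19=446/19
back: M1=3/2−1/4·446/19=-83/19
M: M0=0, M1=-83/19, M2=446/19, M3=-333/19, M4=206/19, M5=0
seg 0: a=5, c=M0/2=0, d=(M1−M0)/(6·1)=-83/114, b=Δ0−h0·(2M0+M1)/6=-487/114
seg 1: a=0, c=M1/2=-83/38, d=(M2−M1)/(6·1)=529/114, b=Δ1−h1·(2M1+M2)/6=-368/57
seg 2: a=-4, c=M2/2=223/19, d=(M3−M2)/(6·1)=-41/6, b=Δ2−h2·(2M2+M3)/6=353/114
seg 3: a=4, c=M3/2=-333/38, d=(M4−M3)/(6·2)=539/228, b=Δ3−h3·(2M3+M4)/6=346/57
seg 4: a=0, c=M4/2=103/19, d=(M5−M4)/(6·1)=-103/57, b=Δ4−h4·(2M4+M5)/6=-35/57
t_q=7/4 → seg 1, τ=3/4; S=0+-368/57·τ+-83/38·τ²+529/114·τ³=-10003/2432

  seg 0: a=5 b=-487/114 c=0 d=-83/114
  seg 1: a=0 b=-368/57 c=-83/38 d=529/114
  seg 2: a=-4 b=353/114 c=223/19 d=-41/6
  seg 3: a=4 b=346/57 c=-333/38 d=539/228
  seg 4: a=0 b=-35/57 c=103/19 d=-103/57
S(7/4) = -10003/2432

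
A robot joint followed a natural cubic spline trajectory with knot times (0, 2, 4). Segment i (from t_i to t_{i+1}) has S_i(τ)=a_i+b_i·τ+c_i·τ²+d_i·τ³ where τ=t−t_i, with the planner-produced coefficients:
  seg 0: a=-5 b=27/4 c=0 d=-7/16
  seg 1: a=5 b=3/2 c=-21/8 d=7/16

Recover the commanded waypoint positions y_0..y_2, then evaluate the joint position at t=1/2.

y_0=-5 y_1=5 y_2=1
S(1/2) = -215/128

y_0 = S_0(0) = a_0 = -5
y_1 = S_1(0) = a_1 = 5
y_2 = S_1(2) = 1
t_q=1/2 is in segment 0 (τ=1/2); S_0(τ)=-215/128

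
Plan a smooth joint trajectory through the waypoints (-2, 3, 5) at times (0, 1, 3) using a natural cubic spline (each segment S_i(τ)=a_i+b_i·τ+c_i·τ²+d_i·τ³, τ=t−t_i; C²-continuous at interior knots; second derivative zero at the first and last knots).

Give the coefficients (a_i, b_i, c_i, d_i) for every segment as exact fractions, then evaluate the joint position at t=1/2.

  seg 0: a=-2 b=17/3 c=0 d=-2/3
  seg 1: a=3 b=11/3 c=-2 d=1/3
S(1/2) = 3/4

Δ: Δ0=5, Δ1=1
row 1: diag=6, rhs=-24; c'=1/3, d'=-4
back: M1=-4
M: M0=0, M1=-4, M2=0
seg 0: a=-2, c=M0/2=0, d=(M1−M0)/(6·1)=-2/3, b=Δ0−h0·(2M0+M1)/6=17/3
seg 1: a=3, c=M1/2=-2, d=(M2−M1)/(6·2)=1/3, b=Δ1−h1·(2M1+M2)/6=11/3
t_q=1/2 → seg 0, τ=1/2; S=-2+17/3·τ+0·τ²+-2/3·τ³=3/4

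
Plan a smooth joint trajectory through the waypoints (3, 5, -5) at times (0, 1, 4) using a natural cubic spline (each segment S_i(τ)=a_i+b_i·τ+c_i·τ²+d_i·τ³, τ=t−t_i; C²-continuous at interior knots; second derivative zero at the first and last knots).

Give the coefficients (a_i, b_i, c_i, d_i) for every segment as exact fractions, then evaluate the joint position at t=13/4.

Δ: Δ0=2, Δ1=-10/3
row 1: diag=8, rhs=-32; c'=3/8, d'=-4
back: M1=-4
M: M0=0, M1=-4, M2=0
seg 0: a=3, c=M0/2=0, d=(M1−M0)/(6·1)=-2/3, b=Δ0−h0·(2M0+M1)/6=8/3
seg 1: a=5, c=M1/2=-2, d=(M2−M1)/(6·3)=2/9, b=Δ1−h1·(2M1+M2)/6=2/3
t_q=13/4 → seg 1, τ=9/4; S=5+2/3·τ+-2·τ²+2/9·τ³=-35/32

  seg 0: a=3 b=8/3 c=0 d=-2/3
  seg 1: a=5 b=2/3 c=-2 d=2/9
S(13/4) = -35/32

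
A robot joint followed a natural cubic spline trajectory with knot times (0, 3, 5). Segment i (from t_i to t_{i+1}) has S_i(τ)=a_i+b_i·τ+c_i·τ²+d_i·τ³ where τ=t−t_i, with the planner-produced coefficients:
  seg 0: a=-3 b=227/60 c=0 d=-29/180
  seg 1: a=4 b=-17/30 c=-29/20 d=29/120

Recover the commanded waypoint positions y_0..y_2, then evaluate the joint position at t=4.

y_0 = S_0(0) = a_0 = -3
y_1 = S_1(0) = a_1 = 4
y_2 = S_1(2) = -1
t_q=4 is in segment 1 (τ=1); S_1(τ)=89/40

y_0=-3 y_1=4 y_2=-1
S(4) = 89/40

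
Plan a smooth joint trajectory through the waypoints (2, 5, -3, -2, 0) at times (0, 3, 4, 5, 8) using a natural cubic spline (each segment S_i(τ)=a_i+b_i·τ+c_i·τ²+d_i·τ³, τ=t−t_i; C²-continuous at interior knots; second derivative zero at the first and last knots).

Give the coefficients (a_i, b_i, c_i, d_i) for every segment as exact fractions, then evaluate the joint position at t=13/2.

  seg 0: a=2 b=647/120 c=0 d=-527/1080
  seg 1: a=5 b=-467/60 c=-527/120 d=167/40
  seg 2: a=-3 b=-97/24 c=122/15 d=-371/120
  seg 3: a=-2 b=59/20 c=-137/120 d=137/1080
S(13/2) = 91/320

Δ: Δ0=1, Δ1=-8, Δ2=1, Δ3=2/3
row 1: diag=8, rhs=-54; c'=1/8, d'=-27/4
row 2: denom=4−1·1/8=31/8; d'=(54−1·-27/4)/(31/8)=486/31
row 3: denom=8−1·8/31=240/31; d'=(-2−1·486/31)/(240/31)=-137/60
back: M3=-137/60
back: M2=486/31−8/31·-137/60=244/15
back: M1=-27/4−1/8·244/15=-527/60
M: M0=0, M1=-527/60, M2=244/15, M3=-137/60, M4=0
seg 0: a=2, c=M0/2=0, d=(M1−M0)/(6·3)=-527/1080, b=Δ0−h0·(2M0+M1)/6=647/120
seg 1: a=5, c=M1/2=-527/120, d=(M2−M1)/(6·1)=167/40, b=Δ1−h1·(2M1+M2)/6=-467/60
seg 2: a=-3, c=M2/2=122/15, d=(M3−M2)/(6·1)=-371/120, b=Δ2−h2·(2M2+M3)/6=-97/24
seg 3: a=-2, c=M3/2=-137/120, d=(M4−M3)/(6·3)=137/1080, b=Δ3−h3·(2M3+M4)/6=59/20
t_q=13/2 → seg 3, τ=3/2; S=-2+59/20·τ+-137/120·τ²+137/1080·τ³=91/320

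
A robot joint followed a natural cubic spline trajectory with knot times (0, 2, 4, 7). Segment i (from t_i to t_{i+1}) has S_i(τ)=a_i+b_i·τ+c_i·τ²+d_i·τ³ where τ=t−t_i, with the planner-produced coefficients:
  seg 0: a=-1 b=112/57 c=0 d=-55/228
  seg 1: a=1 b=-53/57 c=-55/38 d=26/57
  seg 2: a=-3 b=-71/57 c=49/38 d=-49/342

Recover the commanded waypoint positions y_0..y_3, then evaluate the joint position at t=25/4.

y_0=-1 y_1=1 y_2=-3 y_3=1
S(25/4) = -2205/2432

y_0 = S_0(0) = a_0 = -1
y_1 = S_1(0) = a_1 = 1
y_2 = S_2(0) = a_2 = -3
y_3 = S_2(3) = 1
t_q=25/4 is in segment 2 (τ=9/4); S_2(τ)=-2205/2432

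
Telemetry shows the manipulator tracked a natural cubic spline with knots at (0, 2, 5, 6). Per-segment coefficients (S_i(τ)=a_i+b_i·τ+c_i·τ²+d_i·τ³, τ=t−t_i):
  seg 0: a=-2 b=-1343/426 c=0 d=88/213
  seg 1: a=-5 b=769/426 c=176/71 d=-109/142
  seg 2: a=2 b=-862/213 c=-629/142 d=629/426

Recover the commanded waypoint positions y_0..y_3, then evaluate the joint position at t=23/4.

y_0=-2 y_1=-5 y_2=2 y_3=-5
S(23/4) = -26391/9088

y_0 = S_0(0) = a_0 = -2
y_1 = S_1(0) = a_1 = -5
y_2 = S_2(0) = a_2 = 2
y_3 = S_2(1) = -5
t_q=23/4 is in segment 2 (τ=3/4); S_2(τ)=-26391/9088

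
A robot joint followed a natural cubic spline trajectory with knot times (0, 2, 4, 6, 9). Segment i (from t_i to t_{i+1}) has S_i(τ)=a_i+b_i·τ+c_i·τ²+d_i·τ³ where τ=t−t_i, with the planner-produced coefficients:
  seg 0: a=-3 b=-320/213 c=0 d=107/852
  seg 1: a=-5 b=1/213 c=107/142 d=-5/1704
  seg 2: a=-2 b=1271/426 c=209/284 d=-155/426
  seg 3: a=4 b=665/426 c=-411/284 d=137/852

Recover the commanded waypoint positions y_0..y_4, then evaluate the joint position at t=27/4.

y_0=-3 y_1=-5 y_2=-2 y_3=4 y_4=0
S(27/4) = 80421/18176

y_0 = S_0(0) = a_0 = -3
y_1 = S_1(0) = a_1 = -5
y_2 = S_2(0) = a_2 = -2
y_3 = S_3(0) = a_3 = 4
y_4 = S_3(3) = 0
t_q=27/4 is in segment 3 (τ=3/4); S_3(τ)=80421/18176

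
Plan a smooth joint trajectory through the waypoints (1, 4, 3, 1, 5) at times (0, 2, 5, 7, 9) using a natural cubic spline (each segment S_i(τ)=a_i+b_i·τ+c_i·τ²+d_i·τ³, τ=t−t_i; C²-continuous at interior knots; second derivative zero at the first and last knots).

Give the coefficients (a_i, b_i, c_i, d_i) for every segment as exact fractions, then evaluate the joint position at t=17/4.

  seg 0: a=1 b=233/129 c=0 d=-79/1032
  seg 1: a=4 b=229/258 c=-79/172 d=3/172
  seg 2: a=3 b=-721/516 c=-13/43 d=517/2064
  seg 3: a=1 b=103/258 c=413/344 d=-413/2064
S(17/4) = 42607/11008

Δ: Δ0=3/2, Δ1=-1/3, Δ2=-1, Δ3=2
row 1: diag=10, rhs=-11; c'=3/10, d'=-11/10
row 2: denom=10−3·3/10=91/10; d'=(-4−3·-11/10)/(91/10)=-1/13
row 3: denom=8−2·20/91=688/91; d'=(18−2·-1/13)/(688/91)=413/172
back: M3=413/172
back: M2=-1/13−20/91·413/172=-26/43
back: M1=-11/10−3/10·-26/43=-79/86
M: M0=0, M1=-79/86, M2=-26/43, M3=413/172, M4=0
seg 0: a=1, c=M0/2=0, d=(M1−M0)/(6·2)=-79/1032, b=Δ0−h0·(2M0+M1)/6=233/129
seg 1: a=4, c=M1/2=-79/172, d=(M2−M1)/(6·3)=3/172, b=Δ1−h1·(2M1+M2)/6=229/258
seg 2: a=3, c=M2/2=-13/43, d=(M3−M2)/(6·2)=517/2064, b=Δ2−h2·(2M2+M3)/6=-721/516
seg 3: a=1, c=M3/2=413/344, d=(M4−M3)/(6·2)=-413/2064, b=Δ3−h3·(2M3+M4)/6=103/258
t_q=17/4 → seg 1, τ=9/4; S=4+229/258·τ+-79/172·τ²+3/172·τ³=42607/11008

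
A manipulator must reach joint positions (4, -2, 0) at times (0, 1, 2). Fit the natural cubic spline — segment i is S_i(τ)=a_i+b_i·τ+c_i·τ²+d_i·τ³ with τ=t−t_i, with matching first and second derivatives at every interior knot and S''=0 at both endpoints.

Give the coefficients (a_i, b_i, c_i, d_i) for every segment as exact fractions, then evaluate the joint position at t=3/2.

Δ: Δ0=-6, Δ1=2
row 1: diag=4, rhs=48; c'=1/4, d'=12
back: M1=12
M: M0=0, M1=12, M2=0
seg 0: a=4, c=M0/2=0, d=(M1−M0)/(6·1)=2, b=Δ0−h0·(2M0+M1)/6=-8
seg 1: a=-2, c=M1/2=6, d=(M2−M1)/(6·1)=-2, b=Δ1−h1·(2M1+M2)/6=-2
t_q=3/2 → seg 1, τ=1/2; S=-2+-2·τ+6·τ²+-2·τ³=-7/4

  seg 0: a=4 b=-8 c=0 d=2
  seg 1: a=-2 b=-2 c=6 d=-2
S(3/2) = -7/4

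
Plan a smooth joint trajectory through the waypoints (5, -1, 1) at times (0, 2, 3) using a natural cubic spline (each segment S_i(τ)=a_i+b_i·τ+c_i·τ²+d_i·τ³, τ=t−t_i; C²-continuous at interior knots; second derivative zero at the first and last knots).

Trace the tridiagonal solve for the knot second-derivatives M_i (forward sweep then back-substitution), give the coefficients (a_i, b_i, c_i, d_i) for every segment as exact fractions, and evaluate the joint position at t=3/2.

  seg 0: a=5 b=-14/3 c=0 d=5/12
  seg 1: a=-1 b=1/3 c=5/2 d=-5/6
S(3/2) = -19/32

Δ: Δ0=-3, Δ1=2
row 1: diag=6, rhs=30; c'=1/6, d'=5
back: M1=5
M: M0=0, M1=5, M2=0
seg 0: a=5, c=M0/2=0, d=(M1−M0)/(6·2)=5/12, b=Δ0−h0·(2M0+M1)/6=-14/3
seg 1: a=-1, c=M1/2=5/2, d=(M2−M1)/(6·1)=-5/6, b=Δ1−h1·(2M1+M2)/6=1/3
t_q=3/2 → seg 0, τ=3/2; S=5+-14/3·τ+0·τ²+5/12·τ³=-19/32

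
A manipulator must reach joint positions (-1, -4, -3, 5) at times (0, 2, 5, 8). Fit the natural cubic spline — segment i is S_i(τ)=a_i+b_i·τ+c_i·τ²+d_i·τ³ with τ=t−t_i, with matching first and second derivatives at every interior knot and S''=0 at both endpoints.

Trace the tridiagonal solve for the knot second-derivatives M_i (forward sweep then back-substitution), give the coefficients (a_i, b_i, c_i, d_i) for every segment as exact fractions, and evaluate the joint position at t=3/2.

Δ: Δ0=-3/2, Δ1=1/3, Δ2=8/3
row 1: diag=10, rhs=11; c'=3/10, d'=11/10
row 2: denom=12−3·3/10=111/10; d'=(14−3·11/10)/(111/10)=107/111
back: M2=107/111
back: M1=11/10−3/10·107/111=30/37
M: M0=0, M1=30/37, M2=107/111, M3=0
seg 0: a=-1, c=M0/2=0, d=(M1−M0)/(6·2)=5/74, b=Δ0−h0·(2M0+M1)/6=-131/74
seg 1: a=-4, c=M1/2=15/37, d=(M2−M1)/(6·3)=17/1998, b=Δ1−h1·(2M1+M2)/6=-71/74
seg 2: a=-3, c=M2/2=107/222, d=(M3−M2)/(6·3)=-107/1998, b=Δ2−h2·(2M2+M3)/6=63/37
t_q=3/2 → seg 0, τ=3/2; S=-1+-131/74·τ+0·τ²+5/74·τ³=-2029/592

  seg 0: a=-1 b=-131/74 c=0 d=5/74
  seg 1: a=-4 b=-71/74 c=15/37 d=17/1998
  seg 2: a=-3 b=63/37 c=107/222 d=-107/1998
S(3/2) = -2029/592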